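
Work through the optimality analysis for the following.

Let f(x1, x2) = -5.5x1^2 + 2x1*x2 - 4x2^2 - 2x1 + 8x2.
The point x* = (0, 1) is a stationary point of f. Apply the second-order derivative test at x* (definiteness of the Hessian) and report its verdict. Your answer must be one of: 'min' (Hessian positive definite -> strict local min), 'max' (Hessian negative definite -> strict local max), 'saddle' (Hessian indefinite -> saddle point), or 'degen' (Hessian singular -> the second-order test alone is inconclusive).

Compute the Hessian H = grad^2 f:
  H = [[-11, 2], [2, -8]]
Verify stationarity: grad f(x*) = H x* + g = (0, 0).
Eigenvalues of H: -12, -7.
Both eigenvalues < 0, so H is negative definite -> x* is a strict local max.

max


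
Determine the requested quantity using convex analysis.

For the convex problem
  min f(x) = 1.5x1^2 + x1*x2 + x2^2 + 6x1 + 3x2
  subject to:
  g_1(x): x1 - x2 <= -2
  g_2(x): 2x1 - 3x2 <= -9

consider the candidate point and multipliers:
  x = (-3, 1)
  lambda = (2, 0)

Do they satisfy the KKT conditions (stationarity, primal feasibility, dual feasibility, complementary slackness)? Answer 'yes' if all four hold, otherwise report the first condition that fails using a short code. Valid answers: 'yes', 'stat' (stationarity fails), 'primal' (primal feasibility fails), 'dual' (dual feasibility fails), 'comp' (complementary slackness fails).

Gradient of f: grad f(x) = Q x + c = (-2, 2)
Constraint values g_i(x) = a_i^T x - b_i:
  g_1((-3, 1)) = -2
  g_2((-3, 1)) = 0
Stationarity residual: grad f(x) + sum_i lambda_i a_i = (0, 0)
  -> stationarity OK
Primal feasibility (all g_i <= 0): OK
Dual feasibility (all lambda_i >= 0): OK
Complementary slackness (lambda_i * g_i(x) = 0 for all i): FAILS

Verdict: the first failing condition is complementary_slackness -> comp.

comp


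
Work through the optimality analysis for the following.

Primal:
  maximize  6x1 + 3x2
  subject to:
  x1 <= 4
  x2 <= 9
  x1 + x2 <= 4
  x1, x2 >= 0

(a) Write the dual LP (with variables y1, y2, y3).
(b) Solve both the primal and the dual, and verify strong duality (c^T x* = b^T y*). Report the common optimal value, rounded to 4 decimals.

The standard primal-dual pair for 'max c^T x s.t. A x <= b, x >= 0' is:
  Dual:  min b^T y  s.t.  A^T y >= c,  y >= 0.

So the dual LP is:
  minimize  4y1 + 9y2 + 4y3
  subject to:
    y1 + y3 >= 6
    y2 + y3 >= 3
    y1, y2, y3 >= 0

Solving the primal: x* = (4, 0).
  primal value c^T x* = 24.
Solving the dual: y* = (3, 0, 3).
  dual value b^T y* = 24.
Strong duality: c^T x* = b^T y*. Confirmed.

24


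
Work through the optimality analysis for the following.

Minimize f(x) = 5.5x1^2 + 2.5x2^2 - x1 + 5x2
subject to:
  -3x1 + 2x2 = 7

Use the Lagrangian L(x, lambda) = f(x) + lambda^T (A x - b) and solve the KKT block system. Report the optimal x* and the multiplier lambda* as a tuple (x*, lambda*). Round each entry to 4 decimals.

Form the Lagrangian:
  L(x, lambda) = (1/2) x^T Q x + c^T x + lambda^T (A x - b)
Stationarity (grad_x L = 0): Q x + c + A^T lambda = 0.
Primal feasibility: A x = b.

This gives the KKT block system:
  [ Q   A^T ] [ x     ]   [-c ]
  [ A    0  ] [ lambda ] = [ b ]

Solving the linear system:
  x*      = (-1.4719, 1.2921)
  lambda* = (-5.7303)
  f(x*)   = 24.0225

x* = (-1.4719, 1.2921), lambda* = (-5.7303)


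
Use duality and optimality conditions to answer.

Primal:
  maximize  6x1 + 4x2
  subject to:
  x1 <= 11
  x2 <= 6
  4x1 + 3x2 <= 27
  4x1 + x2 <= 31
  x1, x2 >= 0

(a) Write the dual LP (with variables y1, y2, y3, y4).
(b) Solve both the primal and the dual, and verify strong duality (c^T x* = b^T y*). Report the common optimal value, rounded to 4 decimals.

The standard primal-dual pair for 'max c^T x s.t. A x <= b, x >= 0' is:
  Dual:  min b^T y  s.t.  A^T y >= c,  y >= 0.

So the dual LP is:
  minimize  11y1 + 6y2 + 27y3 + 31y4
  subject to:
    y1 + 4y3 + 4y4 >= 6
    y2 + 3y3 + y4 >= 4
    y1, y2, y3, y4 >= 0

Solving the primal: x* = (6.75, 0).
  primal value c^T x* = 40.5.
Solving the dual: y* = (0, 0, 1.5, 0).
  dual value b^T y* = 40.5.
Strong duality: c^T x* = b^T y*. Confirmed.

40.5


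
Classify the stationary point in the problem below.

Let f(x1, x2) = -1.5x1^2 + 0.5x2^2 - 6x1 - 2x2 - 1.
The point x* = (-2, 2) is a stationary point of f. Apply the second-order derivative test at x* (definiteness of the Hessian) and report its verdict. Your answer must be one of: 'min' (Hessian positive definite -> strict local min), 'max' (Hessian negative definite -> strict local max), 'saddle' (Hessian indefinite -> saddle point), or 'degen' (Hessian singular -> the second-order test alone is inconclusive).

Compute the Hessian H = grad^2 f:
  H = [[-3, 0], [0, 1]]
Verify stationarity: grad f(x*) = H x* + g = (0, 0).
Eigenvalues of H: -3, 1.
Eigenvalues have mixed signs, so H is indefinite -> x* is a saddle point.

saddle


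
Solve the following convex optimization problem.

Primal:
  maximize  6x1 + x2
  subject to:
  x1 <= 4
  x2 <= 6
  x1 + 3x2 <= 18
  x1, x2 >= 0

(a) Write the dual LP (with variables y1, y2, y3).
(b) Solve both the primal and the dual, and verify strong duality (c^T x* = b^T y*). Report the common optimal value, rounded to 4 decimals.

The standard primal-dual pair for 'max c^T x s.t. A x <= b, x >= 0' is:
  Dual:  min b^T y  s.t.  A^T y >= c,  y >= 0.

So the dual LP is:
  minimize  4y1 + 6y2 + 18y3
  subject to:
    y1 + y3 >= 6
    y2 + 3y3 >= 1
    y1, y2, y3 >= 0

Solving the primal: x* = (4, 4.6667).
  primal value c^T x* = 28.6667.
Solving the dual: y* = (5.6667, 0, 0.3333).
  dual value b^T y* = 28.6667.
Strong duality: c^T x* = b^T y*. Confirmed.

28.6667


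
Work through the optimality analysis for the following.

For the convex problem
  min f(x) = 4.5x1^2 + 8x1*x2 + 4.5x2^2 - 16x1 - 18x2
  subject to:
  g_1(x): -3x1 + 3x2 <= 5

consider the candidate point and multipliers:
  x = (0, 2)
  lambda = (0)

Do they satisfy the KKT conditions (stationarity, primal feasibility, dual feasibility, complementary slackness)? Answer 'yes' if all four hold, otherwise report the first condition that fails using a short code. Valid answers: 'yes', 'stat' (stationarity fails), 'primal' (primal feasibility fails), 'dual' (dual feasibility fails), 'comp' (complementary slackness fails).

Gradient of f: grad f(x) = Q x + c = (0, 0)
Constraint values g_i(x) = a_i^T x - b_i:
  g_1((0, 2)) = 1
Stationarity residual: grad f(x) + sum_i lambda_i a_i = (0, 0)
  -> stationarity OK
Primal feasibility (all g_i <= 0): FAILS
Dual feasibility (all lambda_i >= 0): OK
Complementary slackness (lambda_i * g_i(x) = 0 for all i): OK

Verdict: the first failing condition is primal_feasibility -> primal.

primal


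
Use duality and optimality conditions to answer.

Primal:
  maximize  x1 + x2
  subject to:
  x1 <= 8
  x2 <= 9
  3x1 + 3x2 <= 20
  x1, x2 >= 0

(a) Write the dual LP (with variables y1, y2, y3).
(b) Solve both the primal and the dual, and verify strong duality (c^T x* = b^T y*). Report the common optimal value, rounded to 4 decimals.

The standard primal-dual pair for 'max c^T x s.t. A x <= b, x >= 0' is:
  Dual:  min b^T y  s.t.  A^T y >= c,  y >= 0.

So the dual LP is:
  minimize  8y1 + 9y2 + 20y3
  subject to:
    y1 + 3y3 >= 1
    y2 + 3y3 >= 1
    y1, y2, y3 >= 0

Solving the primal: x* = (6.6667, 0).
  primal value c^T x* = 6.6667.
Solving the dual: y* = (0, 0, 0.3333).
  dual value b^T y* = 6.6667.
Strong duality: c^T x* = b^T y*. Confirmed.

6.6667


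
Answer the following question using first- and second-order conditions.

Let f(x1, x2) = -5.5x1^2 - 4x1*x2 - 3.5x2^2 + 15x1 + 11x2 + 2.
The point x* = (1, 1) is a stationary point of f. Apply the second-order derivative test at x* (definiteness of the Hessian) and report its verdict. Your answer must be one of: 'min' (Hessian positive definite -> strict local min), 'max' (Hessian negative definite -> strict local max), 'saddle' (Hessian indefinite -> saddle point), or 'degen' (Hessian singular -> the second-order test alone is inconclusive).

Compute the Hessian H = grad^2 f:
  H = [[-11, -4], [-4, -7]]
Verify stationarity: grad f(x*) = H x* + g = (0, 0).
Eigenvalues of H: -13.4721, -4.5279.
Both eigenvalues < 0, so H is negative definite -> x* is a strict local max.

max


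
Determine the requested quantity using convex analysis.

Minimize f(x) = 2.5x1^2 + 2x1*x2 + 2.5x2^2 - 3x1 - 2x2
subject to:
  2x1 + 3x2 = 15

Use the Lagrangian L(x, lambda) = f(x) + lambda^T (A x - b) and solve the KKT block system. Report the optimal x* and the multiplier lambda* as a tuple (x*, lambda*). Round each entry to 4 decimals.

Form the Lagrangian:
  L(x, lambda) = (1/2) x^T Q x + c^T x + lambda^T (A x - b)
Stationarity (grad_x L = 0): Q x + c + A^T lambda = 0.
Primal feasibility: A x = b.

This gives the KKT block system:
  [ Q   A^T ] [ x     ]   [-c ]
  [ A    0  ] [ lambda ] = [ b ]

Solving the linear system:
  x*      = (1.8293, 3.7805)
  lambda* = (-6.8537)
  f(x*)   = 44.878

x* = (1.8293, 3.7805), lambda* = (-6.8537)


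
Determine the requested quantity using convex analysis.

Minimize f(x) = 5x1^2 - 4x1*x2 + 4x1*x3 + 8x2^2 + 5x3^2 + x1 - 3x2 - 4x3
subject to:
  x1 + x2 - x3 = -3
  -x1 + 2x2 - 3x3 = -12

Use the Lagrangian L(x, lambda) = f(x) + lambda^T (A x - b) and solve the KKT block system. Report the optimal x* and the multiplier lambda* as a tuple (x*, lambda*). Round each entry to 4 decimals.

Form the Lagrangian:
  L(x, lambda) = (1/2) x^T Q x + c^T x + lambda^T (A x - b)
Stationarity (grad_x L = 0): Q x + c + A^T lambda = 0.
Primal feasibility: A x = b.

This gives the KKT block system:
  [ Q   A^T ] [ x     ]   [-c ]
  [ A    0  ] [ lambda ] = [ b ]

Solving the linear system:
  x*      = (0.9203, -0.6813, 3.239)
  lambda* = (-11.3956, 14.489)
  f(x*)   = 64.8448

x* = (0.9203, -0.6813, 3.239), lambda* = (-11.3956, 14.489)


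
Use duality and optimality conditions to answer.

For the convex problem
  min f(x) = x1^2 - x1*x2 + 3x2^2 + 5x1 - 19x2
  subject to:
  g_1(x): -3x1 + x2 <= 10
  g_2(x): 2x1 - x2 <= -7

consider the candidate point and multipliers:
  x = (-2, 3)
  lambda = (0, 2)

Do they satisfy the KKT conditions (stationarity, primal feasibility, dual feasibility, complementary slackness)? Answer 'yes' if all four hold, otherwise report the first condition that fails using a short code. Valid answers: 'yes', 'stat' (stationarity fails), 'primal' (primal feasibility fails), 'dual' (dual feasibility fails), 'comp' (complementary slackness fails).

Gradient of f: grad f(x) = Q x + c = (-2, 1)
Constraint values g_i(x) = a_i^T x - b_i:
  g_1((-2, 3)) = -1
  g_2((-2, 3)) = 0
Stationarity residual: grad f(x) + sum_i lambda_i a_i = (2, -1)
  -> stationarity FAILS
Primal feasibility (all g_i <= 0): OK
Dual feasibility (all lambda_i >= 0): OK
Complementary slackness (lambda_i * g_i(x) = 0 for all i): OK

Verdict: the first failing condition is stationarity -> stat.

stat


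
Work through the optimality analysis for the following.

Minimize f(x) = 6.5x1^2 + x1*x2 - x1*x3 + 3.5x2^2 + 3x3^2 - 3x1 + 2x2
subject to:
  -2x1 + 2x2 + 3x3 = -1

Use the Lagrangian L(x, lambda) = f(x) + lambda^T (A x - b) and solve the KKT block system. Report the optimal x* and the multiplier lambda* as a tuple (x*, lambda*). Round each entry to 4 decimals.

Form the Lagrangian:
  L(x, lambda) = (1/2) x^T Q x + c^T x + lambda^T (A x - b)
Stationarity (grad_x L = 0): Q x + c + A^T lambda = 0.
Primal feasibility: A x = b.

This gives the KKT block system:
  [ Q   A^T ] [ x     ]   [-c ]
  [ A    0  ] [ lambda ] = [ b ]

Solving the linear system:
  x*      = (0.2569, -0.3183, 0.0501)
  lambda* = (-0.0145)
  f(x*)   = -0.7108

x* = (0.2569, -0.3183, 0.0501), lambda* = (-0.0145)


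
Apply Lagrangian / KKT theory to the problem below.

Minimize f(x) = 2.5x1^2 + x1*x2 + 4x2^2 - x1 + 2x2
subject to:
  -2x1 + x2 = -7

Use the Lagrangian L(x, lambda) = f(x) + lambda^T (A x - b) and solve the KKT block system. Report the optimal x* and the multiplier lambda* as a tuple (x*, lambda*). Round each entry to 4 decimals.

Form the Lagrangian:
  L(x, lambda) = (1/2) x^T Q x + c^T x + lambda^T (A x - b)
Stationarity (grad_x L = 0): Q x + c + A^T lambda = 0.
Primal feasibility: A x = b.

This gives the KKT block system:
  [ Q   A^T ] [ x     ]   [-c ]
  [ A    0  ] [ lambda ] = [ b ]

Solving the linear system:
  x*      = (2.8293, -1.3415)
  lambda* = (5.9024)
  f(x*)   = 17.9024

x* = (2.8293, -1.3415), lambda* = (5.9024)


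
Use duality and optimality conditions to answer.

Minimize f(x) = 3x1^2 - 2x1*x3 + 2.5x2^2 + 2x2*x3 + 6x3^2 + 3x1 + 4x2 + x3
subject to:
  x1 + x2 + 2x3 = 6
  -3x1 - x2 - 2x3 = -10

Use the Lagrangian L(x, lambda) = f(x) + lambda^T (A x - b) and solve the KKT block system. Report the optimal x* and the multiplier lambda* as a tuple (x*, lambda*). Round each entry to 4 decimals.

Form the Lagrangian:
  L(x, lambda) = (1/2) x^T Q x + c^T x + lambda^T (A x - b)
Stationarity (grad_x L = 0): Q x + c + A^T lambda = 0.
Primal feasibility: A x = b.

This gives the KKT block system:
  [ Q   A^T ] [ x     ]   [-c ]
  [ A    0  ] [ lambda ] = [ b ]

Solving the linear system:
  x*      = (2, 0.4167, 1.7917)
  lambda* = (-8.7917, 0.875)
  f(x*)   = 35.4792

x* = (2, 0.4167, 1.7917), lambda* = (-8.7917, 0.875)


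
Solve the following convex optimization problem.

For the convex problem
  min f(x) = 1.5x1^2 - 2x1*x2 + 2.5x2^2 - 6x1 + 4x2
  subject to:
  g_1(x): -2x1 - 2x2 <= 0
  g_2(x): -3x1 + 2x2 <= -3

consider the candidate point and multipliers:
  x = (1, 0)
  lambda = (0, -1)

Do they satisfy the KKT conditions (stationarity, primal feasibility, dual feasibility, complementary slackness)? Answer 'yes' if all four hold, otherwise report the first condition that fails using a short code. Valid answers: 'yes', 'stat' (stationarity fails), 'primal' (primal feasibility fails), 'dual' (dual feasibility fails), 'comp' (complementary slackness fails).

Gradient of f: grad f(x) = Q x + c = (-3, 2)
Constraint values g_i(x) = a_i^T x - b_i:
  g_1((1, 0)) = -2
  g_2((1, 0)) = 0
Stationarity residual: grad f(x) + sum_i lambda_i a_i = (0, 0)
  -> stationarity OK
Primal feasibility (all g_i <= 0): OK
Dual feasibility (all lambda_i >= 0): FAILS
Complementary slackness (lambda_i * g_i(x) = 0 for all i): OK

Verdict: the first failing condition is dual_feasibility -> dual.

dual


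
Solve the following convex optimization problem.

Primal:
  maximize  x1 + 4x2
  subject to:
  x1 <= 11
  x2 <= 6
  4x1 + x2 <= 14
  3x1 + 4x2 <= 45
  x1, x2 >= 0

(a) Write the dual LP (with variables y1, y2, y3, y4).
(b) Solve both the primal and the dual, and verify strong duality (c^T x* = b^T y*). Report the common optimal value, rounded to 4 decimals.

The standard primal-dual pair for 'max c^T x s.t. A x <= b, x >= 0' is:
  Dual:  min b^T y  s.t.  A^T y >= c,  y >= 0.

So the dual LP is:
  minimize  11y1 + 6y2 + 14y3 + 45y4
  subject to:
    y1 + 4y3 + 3y4 >= 1
    y2 + y3 + 4y4 >= 4
    y1, y2, y3, y4 >= 0

Solving the primal: x* = (2, 6).
  primal value c^T x* = 26.
Solving the dual: y* = (0, 3.75, 0.25, 0).
  dual value b^T y* = 26.
Strong duality: c^T x* = b^T y*. Confirmed.

26


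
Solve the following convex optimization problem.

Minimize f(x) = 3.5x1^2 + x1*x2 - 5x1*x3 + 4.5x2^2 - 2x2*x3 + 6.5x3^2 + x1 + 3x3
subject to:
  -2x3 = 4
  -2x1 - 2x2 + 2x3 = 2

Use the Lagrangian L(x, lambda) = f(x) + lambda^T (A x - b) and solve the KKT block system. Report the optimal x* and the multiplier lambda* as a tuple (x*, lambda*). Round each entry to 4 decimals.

Form the Lagrangian:
  L(x, lambda) = (1/2) x^T Q x + c^T x + lambda^T (A x - b)
Stationarity (grad_x L = 0): Q x + c + A^T lambda = 0.
Primal feasibility: A x = b.

This gives the KKT block system:
  [ Q   A^T ] [ x     ]   [-c ]
  [ A    0  ] [ lambda ] = [ b ]

Solving the linear system:
  x*      = (-2.2143, -0.7857, -2)
  lambda* = (-7.8214, -2.6429)
  f(x*)   = 14.1786

x* = (-2.2143, -0.7857, -2), lambda* = (-7.8214, -2.6429)


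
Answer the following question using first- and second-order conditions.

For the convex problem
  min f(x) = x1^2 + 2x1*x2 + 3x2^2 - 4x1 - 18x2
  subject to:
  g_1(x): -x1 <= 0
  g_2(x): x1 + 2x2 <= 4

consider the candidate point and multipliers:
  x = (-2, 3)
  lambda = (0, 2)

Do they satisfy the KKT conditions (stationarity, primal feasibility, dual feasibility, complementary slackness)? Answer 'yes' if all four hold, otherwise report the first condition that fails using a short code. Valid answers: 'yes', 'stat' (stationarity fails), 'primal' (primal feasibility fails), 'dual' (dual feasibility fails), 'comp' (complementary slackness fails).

Gradient of f: grad f(x) = Q x + c = (-2, -4)
Constraint values g_i(x) = a_i^T x - b_i:
  g_1((-2, 3)) = 2
  g_2((-2, 3)) = 0
Stationarity residual: grad f(x) + sum_i lambda_i a_i = (0, 0)
  -> stationarity OK
Primal feasibility (all g_i <= 0): FAILS
Dual feasibility (all lambda_i >= 0): OK
Complementary slackness (lambda_i * g_i(x) = 0 for all i): OK

Verdict: the first failing condition is primal_feasibility -> primal.

primal


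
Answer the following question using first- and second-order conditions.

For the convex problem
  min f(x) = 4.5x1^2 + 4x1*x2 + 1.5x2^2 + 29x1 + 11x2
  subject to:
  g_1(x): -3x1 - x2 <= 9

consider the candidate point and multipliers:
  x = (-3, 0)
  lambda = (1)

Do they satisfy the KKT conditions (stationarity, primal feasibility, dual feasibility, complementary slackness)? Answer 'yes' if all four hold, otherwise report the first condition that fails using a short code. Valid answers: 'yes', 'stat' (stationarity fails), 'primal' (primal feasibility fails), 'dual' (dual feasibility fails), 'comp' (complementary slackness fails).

Gradient of f: grad f(x) = Q x + c = (2, -1)
Constraint values g_i(x) = a_i^T x - b_i:
  g_1((-3, 0)) = 0
Stationarity residual: grad f(x) + sum_i lambda_i a_i = (-1, -2)
  -> stationarity FAILS
Primal feasibility (all g_i <= 0): OK
Dual feasibility (all lambda_i >= 0): OK
Complementary slackness (lambda_i * g_i(x) = 0 for all i): OK

Verdict: the first failing condition is stationarity -> stat.

stat


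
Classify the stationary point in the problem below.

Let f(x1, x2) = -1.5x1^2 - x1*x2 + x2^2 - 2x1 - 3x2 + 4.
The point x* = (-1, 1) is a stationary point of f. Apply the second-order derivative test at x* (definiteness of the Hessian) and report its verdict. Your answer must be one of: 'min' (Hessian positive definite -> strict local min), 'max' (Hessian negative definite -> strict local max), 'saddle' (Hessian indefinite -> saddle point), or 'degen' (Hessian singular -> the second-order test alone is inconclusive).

Compute the Hessian H = grad^2 f:
  H = [[-3, -1], [-1, 2]]
Verify stationarity: grad f(x*) = H x* + g = (0, 0).
Eigenvalues of H: -3.1926, 2.1926.
Eigenvalues have mixed signs, so H is indefinite -> x* is a saddle point.

saddle


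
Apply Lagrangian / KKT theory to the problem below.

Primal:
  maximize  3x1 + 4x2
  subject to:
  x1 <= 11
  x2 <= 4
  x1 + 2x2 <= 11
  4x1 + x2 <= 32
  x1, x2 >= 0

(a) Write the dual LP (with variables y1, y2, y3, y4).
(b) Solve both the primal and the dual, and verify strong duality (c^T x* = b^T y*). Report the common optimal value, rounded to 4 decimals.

The standard primal-dual pair for 'max c^T x s.t. A x <= b, x >= 0' is:
  Dual:  min b^T y  s.t.  A^T y >= c,  y >= 0.

So the dual LP is:
  minimize  11y1 + 4y2 + 11y3 + 32y4
  subject to:
    y1 + y3 + 4y4 >= 3
    y2 + 2y3 + y4 >= 4
    y1, y2, y3, y4 >= 0

Solving the primal: x* = (7.5714, 1.7143).
  primal value c^T x* = 29.5714.
Solving the dual: y* = (0, 0, 1.8571, 0.2857).
  dual value b^T y* = 29.5714.
Strong duality: c^T x* = b^T y*. Confirmed.

29.5714


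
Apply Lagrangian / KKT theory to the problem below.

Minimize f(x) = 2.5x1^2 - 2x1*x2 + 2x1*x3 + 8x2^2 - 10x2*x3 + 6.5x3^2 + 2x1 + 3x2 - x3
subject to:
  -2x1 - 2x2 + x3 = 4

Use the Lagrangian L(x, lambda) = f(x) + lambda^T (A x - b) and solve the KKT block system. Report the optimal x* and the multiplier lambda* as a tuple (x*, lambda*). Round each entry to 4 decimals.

Form the Lagrangian:
  L(x, lambda) = (1/2) x^T Q x + c^T x + lambda^T (A x - b)
Stationarity (grad_x L = 0): Q x + c + A^T lambda = 0.
Primal feasibility: A x = b.

This gives the KKT block system:
  [ Q   A^T ] [ x     ]   [-c ]
  [ A    0  ] [ lambda ] = [ b ]

Solving the linear system:
  x*      = (-1.3946, -0.628, -0.0452)
  lambda* = (-1.9036)
  f(x*)   = 1.4932

x* = (-1.3946, -0.628, -0.0452), lambda* = (-1.9036)


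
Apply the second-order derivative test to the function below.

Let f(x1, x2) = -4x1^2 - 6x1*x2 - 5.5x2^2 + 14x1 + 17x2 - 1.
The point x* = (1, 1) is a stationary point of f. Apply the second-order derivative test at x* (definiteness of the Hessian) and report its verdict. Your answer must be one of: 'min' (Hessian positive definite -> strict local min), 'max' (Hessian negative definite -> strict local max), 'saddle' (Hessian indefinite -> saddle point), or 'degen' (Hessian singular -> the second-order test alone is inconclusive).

Compute the Hessian H = grad^2 f:
  H = [[-8, -6], [-6, -11]]
Verify stationarity: grad f(x*) = H x* + g = (0, 0).
Eigenvalues of H: -15.6847, -3.3153.
Both eigenvalues < 0, so H is negative definite -> x* is a strict local max.

max


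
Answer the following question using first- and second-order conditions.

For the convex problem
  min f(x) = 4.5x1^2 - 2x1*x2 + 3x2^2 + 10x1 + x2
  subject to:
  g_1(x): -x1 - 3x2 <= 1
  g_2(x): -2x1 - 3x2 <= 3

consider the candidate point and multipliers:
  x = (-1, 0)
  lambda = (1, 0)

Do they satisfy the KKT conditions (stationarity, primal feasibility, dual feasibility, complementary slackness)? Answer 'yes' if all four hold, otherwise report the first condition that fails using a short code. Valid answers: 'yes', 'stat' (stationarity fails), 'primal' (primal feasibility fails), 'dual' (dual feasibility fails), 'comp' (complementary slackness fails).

Gradient of f: grad f(x) = Q x + c = (1, 3)
Constraint values g_i(x) = a_i^T x - b_i:
  g_1((-1, 0)) = 0
  g_2((-1, 0)) = -1
Stationarity residual: grad f(x) + sum_i lambda_i a_i = (0, 0)
  -> stationarity OK
Primal feasibility (all g_i <= 0): OK
Dual feasibility (all lambda_i >= 0): OK
Complementary slackness (lambda_i * g_i(x) = 0 for all i): OK

Verdict: yes, KKT holds.

yes


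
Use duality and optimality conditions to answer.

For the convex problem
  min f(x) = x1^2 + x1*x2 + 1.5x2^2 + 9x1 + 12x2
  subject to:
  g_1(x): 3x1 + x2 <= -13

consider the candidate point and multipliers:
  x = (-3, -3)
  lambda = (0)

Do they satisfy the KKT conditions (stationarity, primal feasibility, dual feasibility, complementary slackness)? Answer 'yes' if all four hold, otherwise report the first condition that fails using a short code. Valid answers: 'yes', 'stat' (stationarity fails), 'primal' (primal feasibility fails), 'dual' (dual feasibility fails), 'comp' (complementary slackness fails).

Gradient of f: grad f(x) = Q x + c = (0, 0)
Constraint values g_i(x) = a_i^T x - b_i:
  g_1((-3, -3)) = 1
Stationarity residual: grad f(x) + sum_i lambda_i a_i = (0, 0)
  -> stationarity OK
Primal feasibility (all g_i <= 0): FAILS
Dual feasibility (all lambda_i >= 0): OK
Complementary slackness (lambda_i * g_i(x) = 0 for all i): OK

Verdict: the first failing condition is primal_feasibility -> primal.

primal


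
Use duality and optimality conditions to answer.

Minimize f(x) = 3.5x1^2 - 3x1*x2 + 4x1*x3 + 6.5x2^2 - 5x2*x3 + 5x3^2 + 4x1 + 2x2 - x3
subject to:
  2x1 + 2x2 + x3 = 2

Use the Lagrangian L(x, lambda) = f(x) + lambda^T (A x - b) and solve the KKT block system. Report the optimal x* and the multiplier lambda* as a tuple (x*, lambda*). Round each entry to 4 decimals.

Form the Lagrangian:
  L(x, lambda) = (1/2) x^T Q x + c^T x + lambda^T (A x - b)
Stationarity (grad_x L = 0): Q x + c + A^T lambda = 0.
Primal feasibility: A x = b.

This gives the KKT block system:
  [ Q   A^T ] [ x     ]   [-c ]
  [ A    0  ] [ lambda ] = [ b ]

Solving the linear system:
  x*      = (0.1402, 0.5553, 0.6092)
  lambda* = (-2.876)
  f(x*)   = 3.407

x* = (0.1402, 0.5553, 0.6092), lambda* = (-2.876)


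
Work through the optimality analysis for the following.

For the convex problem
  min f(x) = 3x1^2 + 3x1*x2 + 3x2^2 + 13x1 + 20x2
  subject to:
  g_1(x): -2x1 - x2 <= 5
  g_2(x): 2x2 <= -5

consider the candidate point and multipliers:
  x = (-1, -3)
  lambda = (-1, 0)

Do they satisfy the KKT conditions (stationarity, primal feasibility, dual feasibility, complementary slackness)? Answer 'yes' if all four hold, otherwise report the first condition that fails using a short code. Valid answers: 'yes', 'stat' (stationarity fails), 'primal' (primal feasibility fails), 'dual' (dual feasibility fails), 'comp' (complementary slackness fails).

Gradient of f: grad f(x) = Q x + c = (-2, -1)
Constraint values g_i(x) = a_i^T x - b_i:
  g_1((-1, -3)) = 0
  g_2((-1, -3)) = -1
Stationarity residual: grad f(x) + sum_i lambda_i a_i = (0, 0)
  -> stationarity OK
Primal feasibility (all g_i <= 0): OK
Dual feasibility (all lambda_i >= 0): FAILS
Complementary slackness (lambda_i * g_i(x) = 0 for all i): OK

Verdict: the first failing condition is dual_feasibility -> dual.

dual


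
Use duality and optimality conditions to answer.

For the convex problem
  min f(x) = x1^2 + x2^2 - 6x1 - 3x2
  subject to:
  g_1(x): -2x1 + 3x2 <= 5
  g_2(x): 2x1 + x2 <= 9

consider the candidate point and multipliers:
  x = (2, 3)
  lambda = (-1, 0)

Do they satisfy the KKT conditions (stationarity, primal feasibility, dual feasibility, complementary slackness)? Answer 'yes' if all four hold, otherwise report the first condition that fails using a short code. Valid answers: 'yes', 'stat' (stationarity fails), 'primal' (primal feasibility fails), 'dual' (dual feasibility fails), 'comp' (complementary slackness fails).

Gradient of f: grad f(x) = Q x + c = (-2, 3)
Constraint values g_i(x) = a_i^T x - b_i:
  g_1((2, 3)) = 0
  g_2((2, 3)) = -2
Stationarity residual: grad f(x) + sum_i lambda_i a_i = (0, 0)
  -> stationarity OK
Primal feasibility (all g_i <= 0): OK
Dual feasibility (all lambda_i >= 0): FAILS
Complementary slackness (lambda_i * g_i(x) = 0 for all i): OK

Verdict: the first failing condition is dual_feasibility -> dual.

dual


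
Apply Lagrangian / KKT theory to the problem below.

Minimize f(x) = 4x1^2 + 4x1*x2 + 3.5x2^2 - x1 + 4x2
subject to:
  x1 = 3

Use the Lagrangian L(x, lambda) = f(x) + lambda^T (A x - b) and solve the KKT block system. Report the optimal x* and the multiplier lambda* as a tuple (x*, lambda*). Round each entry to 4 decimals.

Form the Lagrangian:
  L(x, lambda) = (1/2) x^T Q x + c^T x + lambda^T (A x - b)
Stationarity (grad_x L = 0): Q x + c + A^T lambda = 0.
Primal feasibility: A x = b.

This gives the KKT block system:
  [ Q   A^T ] [ x     ]   [-c ]
  [ A    0  ] [ lambda ] = [ b ]

Solving the linear system:
  x*      = (3, -2.2857)
  lambda* = (-13.8571)
  f(x*)   = 14.7143

x* = (3, -2.2857), lambda* = (-13.8571)


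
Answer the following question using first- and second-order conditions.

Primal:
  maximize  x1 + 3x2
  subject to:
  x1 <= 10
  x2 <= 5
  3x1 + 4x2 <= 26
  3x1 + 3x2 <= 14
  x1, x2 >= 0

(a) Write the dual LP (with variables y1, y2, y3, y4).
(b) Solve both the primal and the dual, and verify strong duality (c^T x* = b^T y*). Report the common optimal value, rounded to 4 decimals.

The standard primal-dual pair for 'max c^T x s.t. A x <= b, x >= 0' is:
  Dual:  min b^T y  s.t.  A^T y >= c,  y >= 0.

So the dual LP is:
  minimize  10y1 + 5y2 + 26y3 + 14y4
  subject to:
    y1 + 3y3 + 3y4 >= 1
    y2 + 4y3 + 3y4 >= 3
    y1, y2, y3, y4 >= 0

Solving the primal: x* = (0, 4.6667).
  primal value c^T x* = 14.
Solving the dual: y* = (0, 0, 0, 1).
  dual value b^T y* = 14.
Strong duality: c^T x* = b^T y*. Confirmed.

14


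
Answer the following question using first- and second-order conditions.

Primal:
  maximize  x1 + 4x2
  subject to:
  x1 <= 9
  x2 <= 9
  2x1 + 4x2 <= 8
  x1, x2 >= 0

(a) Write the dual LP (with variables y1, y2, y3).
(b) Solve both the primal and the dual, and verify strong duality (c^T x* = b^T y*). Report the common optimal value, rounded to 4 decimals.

The standard primal-dual pair for 'max c^T x s.t. A x <= b, x >= 0' is:
  Dual:  min b^T y  s.t.  A^T y >= c,  y >= 0.

So the dual LP is:
  minimize  9y1 + 9y2 + 8y3
  subject to:
    y1 + 2y3 >= 1
    y2 + 4y3 >= 4
    y1, y2, y3 >= 0

Solving the primal: x* = (0, 2).
  primal value c^T x* = 8.
Solving the dual: y* = (0, 0, 1).
  dual value b^T y* = 8.
Strong duality: c^T x* = b^T y*. Confirmed.

8


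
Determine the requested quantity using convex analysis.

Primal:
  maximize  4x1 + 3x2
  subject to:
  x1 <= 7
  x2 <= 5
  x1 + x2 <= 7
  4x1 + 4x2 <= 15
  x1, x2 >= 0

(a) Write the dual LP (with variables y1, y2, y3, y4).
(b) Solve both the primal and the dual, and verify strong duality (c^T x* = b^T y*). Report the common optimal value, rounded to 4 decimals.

The standard primal-dual pair for 'max c^T x s.t. A x <= b, x >= 0' is:
  Dual:  min b^T y  s.t.  A^T y >= c,  y >= 0.

So the dual LP is:
  minimize  7y1 + 5y2 + 7y3 + 15y4
  subject to:
    y1 + y3 + 4y4 >= 4
    y2 + y3 + 4y4 >= 3
    y1, y2, y3, y4 >= 0

Solving the primal: x* = (3.75, 0).
  primal value c^T x* = 15.
Solving the dual: y* = (0, 0, 0, 1).
  dual value b^T y* = 15.
Strong duality: c^T x* = b^T y*. Confirmed.

15


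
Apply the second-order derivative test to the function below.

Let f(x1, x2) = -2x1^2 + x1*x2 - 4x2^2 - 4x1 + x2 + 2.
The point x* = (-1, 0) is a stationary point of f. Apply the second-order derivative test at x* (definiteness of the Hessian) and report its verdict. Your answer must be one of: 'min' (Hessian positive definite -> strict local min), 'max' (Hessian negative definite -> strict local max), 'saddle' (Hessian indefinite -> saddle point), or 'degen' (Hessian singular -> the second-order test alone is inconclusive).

Compute the Hessian H = grad^2 f:
  H = [[-4, 1], [1, -8]]
Verify stationarity: grad f(x*) = H x* + g = (0, 0).
Eigenvalues of H: -8.2361, -3.7639.
Both eigenvalues < 0, so H is negative definite -> x* is a strict local max.

max


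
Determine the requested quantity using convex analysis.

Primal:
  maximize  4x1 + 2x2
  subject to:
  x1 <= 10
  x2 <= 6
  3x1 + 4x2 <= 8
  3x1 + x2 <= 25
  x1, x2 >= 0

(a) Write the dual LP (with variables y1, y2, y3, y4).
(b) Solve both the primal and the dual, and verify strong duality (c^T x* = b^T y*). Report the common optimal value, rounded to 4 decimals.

The standard primal-dual pair for 'max c^T x s.t. A x <= b, x >= 0' is:
  Dual:  min b^T y  s.t.  A^T y >= c,  y >= 0.

So the dual LP is:
  minimize  10y1 + 6y2 + 8y3 + 25y4
  subject to:
    y1 + 3y3 + 3y4 >= 4
    y2 + 4y3 + y4 >= 2
    y1, y2, y3, y4 >= 0

Solving the primal: x* = (2.6667, 0).
  primal value c^T x* = 10.6667.
Solving the dual: y* = (0, 0, 1.3333, 0).
  dual value b^T y* = 10.6667.
Strong duality: c^T x* = b^T y*. Confirmed.

10.6667


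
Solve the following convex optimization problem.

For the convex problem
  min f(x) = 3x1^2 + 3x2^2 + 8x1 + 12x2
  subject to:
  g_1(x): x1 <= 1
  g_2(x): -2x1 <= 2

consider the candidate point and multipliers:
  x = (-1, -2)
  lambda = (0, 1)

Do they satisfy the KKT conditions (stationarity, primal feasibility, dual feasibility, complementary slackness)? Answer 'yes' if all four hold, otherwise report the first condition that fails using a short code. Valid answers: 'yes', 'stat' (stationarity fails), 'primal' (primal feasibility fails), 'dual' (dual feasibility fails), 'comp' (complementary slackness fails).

Gradient of f: grad f(x) = Q x + c = (2, 0)
Constraint values g_i(x) = a_i^T x - b_i:
  g_1((-1, -2)) = -2
  g_2((-1, -2)) = 0
Stationarity residual: grad f(x) + sum_i lambda_i a_i = (0, 0)
  -> stationarity OK
Primal feasibility (all g_i <= 0): OK
Dual feasibility (all lambda_i >= 0): OK
Complementary slackness (lambda_i * g_i(x) = 0 for all i): OK

Verdict: yes, KKT holds.

yes


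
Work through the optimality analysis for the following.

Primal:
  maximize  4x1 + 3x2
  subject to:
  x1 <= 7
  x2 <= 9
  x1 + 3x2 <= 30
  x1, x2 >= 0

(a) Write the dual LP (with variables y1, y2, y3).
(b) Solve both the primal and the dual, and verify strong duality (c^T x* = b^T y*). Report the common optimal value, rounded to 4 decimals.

The standard primal-dual pair for 'max c^T x s.t. A x <= b, x >= 0' is:
  Dual:  min b^T y  s.t.  A^T y >= c,  y >= 0.

So the dual LP is:
  minimize  7y1 + 9y2 + 30y3
  subject to:
    y1 + y3 >= 4
    y2 + 3y3 >= 3
    y1, y2, y3 >= 0

Solving the primal: x* = (7, 7.6667).
  primal value c^T x* = 51.
Solving the dual: y* = (3, 0, 1).
  dual value b^T y* = 51.
Strong duality: c^T x* = b^T y*. Confirmed.

51


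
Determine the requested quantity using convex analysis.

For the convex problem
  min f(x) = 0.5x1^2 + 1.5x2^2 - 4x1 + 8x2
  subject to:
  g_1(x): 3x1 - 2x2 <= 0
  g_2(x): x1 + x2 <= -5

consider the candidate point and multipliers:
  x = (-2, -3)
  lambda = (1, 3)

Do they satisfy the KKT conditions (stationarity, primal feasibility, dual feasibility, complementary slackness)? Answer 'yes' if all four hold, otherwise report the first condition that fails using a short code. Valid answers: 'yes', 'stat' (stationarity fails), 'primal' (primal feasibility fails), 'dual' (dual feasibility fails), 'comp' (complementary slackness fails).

Gradient of f: grad f(x) = Q x + c = (-6, -1)
Constraint values g_i(x) = a_i^T x - b_i:
  g_1((-2, -3)) = 0
  g_2((-2, -3)) = 0
Stationarity residual: grad f(x) + sum_i lambda_i a_i = (0, 0)
  -> stationarity OK
Primal feasibility (all g_i <= 0): OK
Dual feasibility (all lambda_i >= 0): OK
Complementary slackness (lambda_i * g_i(x) = 0 for all i): OK

Verdict: yes, KKT holds.

yes


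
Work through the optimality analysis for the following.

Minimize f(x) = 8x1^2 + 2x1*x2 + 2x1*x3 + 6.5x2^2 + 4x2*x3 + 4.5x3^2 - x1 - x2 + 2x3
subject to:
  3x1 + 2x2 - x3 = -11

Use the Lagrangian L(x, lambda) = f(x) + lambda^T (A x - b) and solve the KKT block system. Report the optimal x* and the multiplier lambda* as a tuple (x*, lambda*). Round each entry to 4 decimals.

Form the Lagrangian:
  L(x, lambda) = (1/2) x^T Q x + c^T x + lambda^T (A x - b)
Stationarity (grad_x L = 0): Q x + c + A^T lambda = 0.
Primal feasibility: A x = b.

This gives the KKT block system:
  [ Q   A^T ] [ x     ]   [-c ]
  [ A    0  ] [ lambda ] = [ b ]

Solving the linear system:
  x*      = (-1.7991, -1.7764, 2.05)
  lambda* = (9.7459)
  f(x*)   = 57.4403

x* = (-1.7991, -1.7764, 2.05), lambda* = (9.7459)


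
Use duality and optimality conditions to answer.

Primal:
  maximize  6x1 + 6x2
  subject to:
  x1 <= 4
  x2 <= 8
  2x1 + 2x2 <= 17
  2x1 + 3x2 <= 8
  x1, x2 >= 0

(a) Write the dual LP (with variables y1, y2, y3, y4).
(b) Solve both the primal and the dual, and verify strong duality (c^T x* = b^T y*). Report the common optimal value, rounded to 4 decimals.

The standard primal-dual pair for 'max c^T x s.t. A x <= b, x >= 0' is:
  Dual:  min b^T y  s.t.  A^T y >= c,  y >= 0.

So the dual LP is:
  minimize  4y1 + 8y2 + 17y3 + 8y4
  subject to:
    y1 + 2y3 + 2y4 >= 6
    y2 + 2y3 + 3y4 >= 6
    y1, y2, y3, y4 >= 0

Solving the primal: x* = (4, 0).
  primal value c^T x* = 24.
Solving the dual: y* = (2, 0, 0, 2).
  dual value b^T y* = 24.
Strong duality: c^T x* = b^T y*. Confirmed.

24


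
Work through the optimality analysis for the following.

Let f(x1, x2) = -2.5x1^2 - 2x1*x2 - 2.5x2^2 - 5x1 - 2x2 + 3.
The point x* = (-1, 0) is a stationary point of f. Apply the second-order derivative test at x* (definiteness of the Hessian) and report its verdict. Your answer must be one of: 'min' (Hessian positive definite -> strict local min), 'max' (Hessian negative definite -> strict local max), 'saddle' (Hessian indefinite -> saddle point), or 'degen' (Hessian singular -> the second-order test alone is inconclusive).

Compute the Hessian H = grad^2 f:
  H = [[-5, -2], [-2, -5]]
Verify stationarity: grad f(x*) = H x* + g = (0, 0).
Eigenvalues of H: -7, -3.
Both eigenvalues < 0, so H is negative definite -> x* is a strict local max.

max


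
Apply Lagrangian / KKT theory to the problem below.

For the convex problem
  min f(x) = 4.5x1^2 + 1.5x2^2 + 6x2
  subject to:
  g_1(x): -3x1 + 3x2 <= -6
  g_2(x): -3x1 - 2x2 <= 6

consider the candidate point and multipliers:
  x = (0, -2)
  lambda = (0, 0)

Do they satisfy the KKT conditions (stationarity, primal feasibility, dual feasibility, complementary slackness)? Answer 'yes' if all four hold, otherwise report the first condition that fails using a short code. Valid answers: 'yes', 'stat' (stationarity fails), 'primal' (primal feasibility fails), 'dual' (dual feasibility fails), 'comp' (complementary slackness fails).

Gradient of f: grad f(x) = Q x + c = (0, 0)
Constraint values g_i(x) = a_i^T x - b_i:
  g_1((0, -2)) = 0
  g_2((0, -2)) = -2
Stationarity residual: grad f(x) + sum_i lambda_i a_i = (0, 0)
  -> stationarity OK
Primal feasibility (all g_i <= 0): OK
Dual feasibility (all lambda_i >= 0): OK
Complementary slackness (lambda_i * g_i(x) = 0 for all i): OK

Verdict: yes, KKT holds.

yes


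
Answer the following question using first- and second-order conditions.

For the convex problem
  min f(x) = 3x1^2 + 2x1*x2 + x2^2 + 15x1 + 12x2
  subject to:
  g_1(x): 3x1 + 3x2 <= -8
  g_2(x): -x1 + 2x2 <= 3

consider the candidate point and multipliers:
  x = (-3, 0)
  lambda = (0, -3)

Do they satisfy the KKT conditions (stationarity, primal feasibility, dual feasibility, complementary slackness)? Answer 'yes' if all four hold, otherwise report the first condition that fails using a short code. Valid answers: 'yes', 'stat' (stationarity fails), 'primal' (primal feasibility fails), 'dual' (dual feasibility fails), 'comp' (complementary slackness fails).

Gradient of f: grad f(x) = Q x + c = (-3, 6)
Constraint values g_i(x) = a_i^T x - b_i:
  g_1((-3, 0)) = -1
  g_2((-3, 0)) = 0
Stationarity residual: grad f(x) + sum_i lambda_i a_i = (0, 0)
  -> stationarity OK
Primal feasibility (all g_i <= 0): OK
Dual feasibility (all lambda_i >= 0): FAILS
Complementary slackness (lambda_i * g_i(x) = 0 for all i): OK

Verdict: the first failing condition is dual_feasibility -> dual.

dual


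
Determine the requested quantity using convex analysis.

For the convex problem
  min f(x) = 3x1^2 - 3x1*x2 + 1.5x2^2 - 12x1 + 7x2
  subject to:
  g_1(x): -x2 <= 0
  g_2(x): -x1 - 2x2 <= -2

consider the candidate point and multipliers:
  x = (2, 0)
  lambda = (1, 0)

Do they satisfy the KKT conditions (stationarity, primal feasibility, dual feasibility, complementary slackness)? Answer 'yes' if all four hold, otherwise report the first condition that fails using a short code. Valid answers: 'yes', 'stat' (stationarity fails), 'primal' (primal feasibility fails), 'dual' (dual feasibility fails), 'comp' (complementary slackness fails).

Gradient of f: grad f(x) = Q x + c = (0, 1)
Constraint values g_i(x) = a_i^T x - b_i:
  g_1((2, 0)) = 0
  g_2((2, 0)) = 0
Stationarity residual: grad f(x) + sum_i lambda_i a_i = (0, 0)
  -> stationarity OK
Primal feasibility (all g_i <= 0): OK
Dual feasibility (all lambda_i >= 0): OK
Complementary slackness (lambda_i * g_i(x) = 0 for all i): OK

Verdict: yes, KKT holds.

yes


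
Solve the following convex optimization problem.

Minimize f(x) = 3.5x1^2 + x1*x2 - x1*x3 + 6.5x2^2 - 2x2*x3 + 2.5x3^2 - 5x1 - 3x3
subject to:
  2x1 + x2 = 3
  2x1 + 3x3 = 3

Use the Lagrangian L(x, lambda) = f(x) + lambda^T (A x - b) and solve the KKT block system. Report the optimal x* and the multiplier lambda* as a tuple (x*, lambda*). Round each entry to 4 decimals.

Form the Lagrangian:
  L(x, lambda) = (1/2) x^T Q x + c^T x + lambda^T (A x - b)
Stationarity (grad_x L = 0): Q x + c + A^T lambda = 0.
Primal feasibility: A x = b.

This gives the KKT block system:
  [ Q   A^T ] [ x     ]   [-c ]
  [ A    0  ] [ lambda ] = [ b ]

Solving the linear system:
  x*      = (1.3967, 0.2067, 0.0689)
  lambda* = (-3.9457, 1.4885)
  f(x*)   = 0.0908

x* = (1.3967, 0.2067, 0.0689), lambda* = (-3.9457, 1.4885)


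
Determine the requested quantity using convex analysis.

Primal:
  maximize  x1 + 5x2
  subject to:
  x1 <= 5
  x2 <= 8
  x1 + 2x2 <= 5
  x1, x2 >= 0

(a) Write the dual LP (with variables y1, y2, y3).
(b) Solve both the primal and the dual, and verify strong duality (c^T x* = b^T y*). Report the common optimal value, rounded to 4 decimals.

The standard primal-dual pair for 'max c^T x s.t. A x <= b, x >= 0' is:
  Dual:  min b^T y  s.t.  A^T y >= c,  y >= 0.

So the dual LP is:
  minimize  5y1 + 8y2 + 5y3
  subject to:
    y1 + y3 >= 1
    y2 + 2y3 >= 5
    y1, y2, y3 >= 0

Solving the primal: x* = (0, 2.5).
  primal value c^T x* = 12.5.
Solving the dual: y* = (0, 0, 2.5).
  dual value b^T y* = 12.5.
Strong duality: c^T x* = b^T y*. Confirmed.

12.5
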